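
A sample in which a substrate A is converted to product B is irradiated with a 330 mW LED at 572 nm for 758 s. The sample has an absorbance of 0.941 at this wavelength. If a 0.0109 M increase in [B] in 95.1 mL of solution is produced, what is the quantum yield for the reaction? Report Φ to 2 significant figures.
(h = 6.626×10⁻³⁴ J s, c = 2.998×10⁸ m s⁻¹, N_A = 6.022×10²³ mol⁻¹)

Φ = 0.98

Product: (0.0109 M)(0.0951 L) = 0.001037 mol.
Photon energy at 572 nm: hc/λ = (6.626×10⁻³⁴)(2.998×10⁸)/(572×10⁻⁹) = 3.473×10⁻¹⁹ J.
Energy delivered: (330 mW)(758 s) = 250.1 J.
Photons incident: 250.1 / 3.473×10⁻¹⁹ = 7.201×10²⁰, i.e. 7.201×10²⁰/6.022×10²³ = 0.001196 mol.
Fraction absorbed: 1 − 10^(−0.941) = 0.8854.
Photons absorbed: 0.8854 × 0.001196 = 0.001059 mol.
Φ = 0.001037 mol / 0.001059 mol photons = 0.98.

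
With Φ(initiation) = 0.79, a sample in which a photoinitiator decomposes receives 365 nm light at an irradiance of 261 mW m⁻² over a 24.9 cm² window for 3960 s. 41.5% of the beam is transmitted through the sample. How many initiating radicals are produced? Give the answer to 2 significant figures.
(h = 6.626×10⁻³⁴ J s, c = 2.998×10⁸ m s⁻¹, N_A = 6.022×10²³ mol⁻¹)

Photon energy at 365 nm: hc/λ = (6.626×10⁻³⁴)(2.998×10⁸)/(365×10⁻⁹) = 5.442×10⁻¹⁹ J.
Energy delivered: (261 mW m⁻²)(24.9×10⁻⁴ m²)(3960 s) = 2.574 J.
Photons incident: 2.574 / 5.442×10⁻¹⁹ = 4.730×10¹⁸, i.e. 4.730×10¹⁸/6.022×10²³ = 7.855×10⁻⁶ mol.
Fraction absorbed: 1 − 41.5/100 = 0.5850.
Photons absorbed: 0.5850 × 7.855×10⁻⁶ = 4.595×10⁻⁶ mol.
Product: Φ × n_abs = 0.79 × 4.595×10⁻⁶ = 3.630×10⁻⁶ mol.
As a count: 3.630×10⁻⁶ × 6.022×10²³ = 2.2×10¹⁸.

2.2×10¹⁸ initiating radicals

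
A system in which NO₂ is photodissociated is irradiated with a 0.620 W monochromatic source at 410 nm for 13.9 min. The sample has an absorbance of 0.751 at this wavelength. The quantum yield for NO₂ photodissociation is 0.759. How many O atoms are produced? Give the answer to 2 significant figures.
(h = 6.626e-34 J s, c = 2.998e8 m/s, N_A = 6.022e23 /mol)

6.7e20 atoms

Photon energy at 410 nm: hc/λ = (6.626e-34)(2.998e8)/(410e-9) = 4.845e-19 J.
Energy delivered: (0.620 W)(834 s) = 517.1 J.
Photons incident: 517.1 / 4.845e-19 = 1.067e21, i.e. 1.067e21/6.022e23 = 0.001772 mol.
Fraction absorbed: 1 − 10^(−0.751) = 0.8226.
Photons absorbed: 0.8226 × 0.001772 = 0.001458 mol.
Product: Φ × n_abs = 0.759 × 0.001458 = 0.001107 mol.
As a count: 0.001107 × 6.022e23 = 6.7e20.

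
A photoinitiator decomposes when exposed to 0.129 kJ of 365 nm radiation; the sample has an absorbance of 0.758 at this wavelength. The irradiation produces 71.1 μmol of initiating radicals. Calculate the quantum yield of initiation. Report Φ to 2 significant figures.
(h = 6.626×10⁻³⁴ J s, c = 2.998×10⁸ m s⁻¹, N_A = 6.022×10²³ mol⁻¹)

Product: 71.1 μmol = 7.11×10⁻⁵ mol.
Photon energy at 365 nm: hc/λ = (6.626×10⁻³⁴)(2.998×10⁸)/(365×10⁻⁹) = 5.442×10⁻¹⁹ J.
Incident energy: 0.129 kJ = 129 J.
Photons incident: 129 / 5.442×10⁻¹⁹ = 2.370×10²⁰, i.e. 2.370×10²⁰/6.022×10²³ = 3.936×10⁻⁴ mol.
Fraction absorbed: 1 − 10^(−0.758) = 0.8254.
Photons absorbed: 0.8254 × 3.936×10⁻⁴ = 3.249×10⁻⁴ mol.
Φ = 7.11×10⁻⁵ mol / 3.249×10⁻⁴ mol photons = 0.22.

Φ = 0.22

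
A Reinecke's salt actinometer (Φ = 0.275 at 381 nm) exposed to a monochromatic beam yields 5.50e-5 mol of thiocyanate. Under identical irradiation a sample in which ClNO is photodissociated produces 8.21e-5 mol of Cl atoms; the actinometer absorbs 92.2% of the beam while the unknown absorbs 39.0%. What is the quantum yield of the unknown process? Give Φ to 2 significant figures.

Φ = 0.97

Photons absorbed by the actinometer: 5.50e-5 / 0.275 = 2.000e-4 mol.
Incident flux: 2.000e-4 / 0.922 = 2.169e-4 einstein.
Absorbed by unknown: 0.390 × 2.169e-4 = 8.459e-5 mol.
Φ(unknown) = 8.21e-5 / 8.459e-5 = 0.97.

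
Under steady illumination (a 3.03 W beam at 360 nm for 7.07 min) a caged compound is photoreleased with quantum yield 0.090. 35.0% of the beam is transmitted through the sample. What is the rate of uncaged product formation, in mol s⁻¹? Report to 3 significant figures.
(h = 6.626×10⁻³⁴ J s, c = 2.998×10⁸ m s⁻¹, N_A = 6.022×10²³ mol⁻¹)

Photon energy at 360 nm: hc/λ = (6.626×10⁻³⁴)(2.998×10⁸)/(360×10⁻⁹) = 5.518×10⁻¹⁹ J.
Energy delivered: (3.03 W)(424.2 s) = 1285 J.
Photons incident: 1285 / 5.518×10⁻¹⁹ = 2.329×10²¹, i.e. 2.329×10²¹/6.022×10²³ = 0.003867 mol.
Fraction absorbed: 1 − 35.0/100 = 0.6500.
Photons absorbed: 0.6500 × 0.003867 = 0.002514 mol.
Product formed: 0.090 × 0.002514 = 2.263×10⁻⁴ mol.
Rate: 2.263×10⁻⁴ / 424.2 s = 5.33×10⁻⁷ mol s⁻¹.

5.33×10⁻⁷ mol s⁻¹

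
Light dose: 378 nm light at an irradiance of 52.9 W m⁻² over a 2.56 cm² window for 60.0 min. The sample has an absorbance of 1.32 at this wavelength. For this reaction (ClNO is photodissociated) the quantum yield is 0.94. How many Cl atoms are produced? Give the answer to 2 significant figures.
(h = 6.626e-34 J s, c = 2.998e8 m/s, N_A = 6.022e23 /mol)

Photon energy at 378 nm: hc/λ = (6.626e-34)(2.998e8)/(378e-9) = 5.255e-19 J.
Energy delivered: (52.9 W m⁻²)(2.56e-4 m²)(3600 s) = 48.75 J.
Photons incident: 48.75 / 5.255e-19 = 9.277e19, i.e. 9.277e19/6.022e23 = 1.541e-4 mol.
Fraction absorbed: 1 − 10^(−1.32) = 0.9521.
Photons absorbed: 0.9521 × 1.541e-4 = 1.467e-4 mol.
Product: Φ × n_abs = 0.94 × 1.467e-4 = 1.379e-4 mol.
As a count: 1.379e-4 × 6.022e23 = 8.3e19.

8.3e19 atoms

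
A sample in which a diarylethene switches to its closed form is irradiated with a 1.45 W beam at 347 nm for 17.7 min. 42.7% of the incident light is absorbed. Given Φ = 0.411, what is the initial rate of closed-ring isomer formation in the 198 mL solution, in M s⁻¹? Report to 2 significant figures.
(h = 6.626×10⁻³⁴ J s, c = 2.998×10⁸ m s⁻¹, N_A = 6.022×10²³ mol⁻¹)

Photon energy at 347 nm: hc/λ = (6.626×10⁻³⁴)(2.998×10⁸)/(347×10⁻⁹) = 5.725×10⁻¹⁹ J.
Energy delivered: (1.45 W)(1062 s) = 1540 J.
Photons incident: 1540 / 5.725×10⁻¹⁹ = 2.690×10²¹, i.e. 2.690×10²¹/6.022×10²³ = 0.004467 mol.
Photons absorbed: 0.427 × 0.004467 = 0.001907 mol.
Product formed: 0.411 × 0.001907 = 7.838×10⁻⁴ mol.
Rate: 7.838×10⁻⁴ mol / (1062 s × 0.198 L) = 3.7×10⁻⁶ M s⁻¹.

3.7×10⁻⁶ M s⁻¹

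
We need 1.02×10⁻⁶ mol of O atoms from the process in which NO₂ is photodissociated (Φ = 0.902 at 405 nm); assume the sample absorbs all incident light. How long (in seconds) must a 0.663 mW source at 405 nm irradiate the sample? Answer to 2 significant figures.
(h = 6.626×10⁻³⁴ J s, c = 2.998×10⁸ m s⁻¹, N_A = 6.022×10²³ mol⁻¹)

t ≈ 500 s

Photons that must be absorbed: 1.02×10⁻⁶ / 0.902 = 1.131×10⁻⁶ mol.
Photon energy: hc/λ = 4.905×10⁻¹⁹ J; per mole, 2.954×10⁵ J mol⁻¹.
Energy required: 1.131×10⁻⁶ × 2.954×10⁵ = 0.3341 J.
Time: 0.3341 J / 0.000663 W = 500 s.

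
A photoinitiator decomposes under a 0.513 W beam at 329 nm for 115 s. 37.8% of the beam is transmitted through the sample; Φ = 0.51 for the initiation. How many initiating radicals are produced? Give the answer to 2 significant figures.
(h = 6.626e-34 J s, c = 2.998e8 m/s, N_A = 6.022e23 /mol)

Photon energy at 329 nm: hc/λ = (6.626e-34)(2.998e8)/(329e-9) = 6.038e-19 J.
Energy delivered: (0.513 W)(115 s) = 59.00 J.
Photons incident: 59.00 / 6.038e-19 = 9.771e19, i.e. 9.771e19/6.022e23 = 1.623e-4 mol.
Fraction absorbed: 1 − 37.8/100 = 0.6220.
Photons absorbed: 0.6220 × 1.623e-4 = 1.010e-4 mol.
Product: Φ × n_abs = 0.51 × 1.010e-4 = 5.151e-5 mol.
As a count: 5.151e-5 × 6.022e23 = 3.1e19.

3.1e19 initiating radicals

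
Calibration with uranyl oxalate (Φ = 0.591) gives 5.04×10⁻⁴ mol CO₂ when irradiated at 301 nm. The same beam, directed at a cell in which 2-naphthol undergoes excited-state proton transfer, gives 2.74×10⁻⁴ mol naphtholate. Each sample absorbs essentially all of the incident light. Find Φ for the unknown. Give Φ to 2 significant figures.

Photons absorbed by the actinometer: 5.04×10⁻⁴ / 0.591 = 8.528×10⁻⁴ mol.
Φ(unknown) = 2.74×10⁻⁴ / 8.528×10⁻⁴ = 0.32.

Φ = 0.32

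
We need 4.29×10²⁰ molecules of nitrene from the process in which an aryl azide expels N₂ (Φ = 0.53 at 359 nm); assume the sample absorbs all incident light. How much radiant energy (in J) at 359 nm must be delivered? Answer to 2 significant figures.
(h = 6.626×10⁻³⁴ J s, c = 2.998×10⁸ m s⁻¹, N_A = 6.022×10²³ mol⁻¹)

Product: 4.29×10²⁰ / 6.022×10²³ = 7.124×10⁻⁴ mol.
Photons that must be absorbed: 7.124×10⁻⁴ / 0.53 = 0.001344 mol.
Photon energy: hc/λ = 5.533×10⁻¹⁹ J; per mole, 3.332×10⁵ J mol⁻¹.
Energy required: 0.001344 × 3.332×10⁵ = 450 J.

450 J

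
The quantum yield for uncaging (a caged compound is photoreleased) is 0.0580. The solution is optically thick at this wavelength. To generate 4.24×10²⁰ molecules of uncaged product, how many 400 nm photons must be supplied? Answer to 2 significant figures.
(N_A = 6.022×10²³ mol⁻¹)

Product: 4.24×10²⁰ / 6.022×10²³ = 7.041×10⁻⁴ mol.
Photons that must be absorbed: 7.041×10⁻⁴ / 0.0580 = 0.01214 mol.
Photon count: 0.01214 × 6.022×10²³ = 7.3×10²¹.

7.3×10²¹ photons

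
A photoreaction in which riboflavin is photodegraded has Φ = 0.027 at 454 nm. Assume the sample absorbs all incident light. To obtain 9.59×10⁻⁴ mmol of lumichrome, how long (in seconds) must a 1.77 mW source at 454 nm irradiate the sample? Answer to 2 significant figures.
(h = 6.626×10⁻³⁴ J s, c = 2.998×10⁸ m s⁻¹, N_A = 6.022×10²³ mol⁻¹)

Product: 9.59×10⁻⁴ mmol = 9.59×10⁻⁷ mol.
Photons that must be absorbed: 9.59×10⁻⁷ / 0.027 = 3.552×10⁻⁵ mol.
Photon energy: hc/λ = 4.375×10⁻¹⁹ J; per mole, 2.635×10⁵ J mol⁻¹.
Energy required: 3.552×10⁻⁵ × 2.635×10⁵ = 9.360 J.
Time: 9.360 J / 0.00177 W = 5300 s.

t ≈ 5300 s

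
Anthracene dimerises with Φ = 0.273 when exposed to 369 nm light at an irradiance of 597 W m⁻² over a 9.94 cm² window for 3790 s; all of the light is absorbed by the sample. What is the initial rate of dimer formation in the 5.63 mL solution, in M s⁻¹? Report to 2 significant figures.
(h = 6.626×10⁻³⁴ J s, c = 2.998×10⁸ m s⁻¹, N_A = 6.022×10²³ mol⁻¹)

8.9×10⁻⁵ M s⁻¹

Photon energy at 369 nm: hc/λ = (6.626×10⁻³⁴)(2.998×10⁸)/(369×10⁻⁹) = 5.383×10⁻¹⁹ J.
Energy delivered: (597 W m⁻²)(9.94×10⁻⁴ m²)(3790 s) = 2249 J.
Photons incident: 2249 / 5.383×10⁻¹⁹ = 4.178×10²¹, i.e. 4.178×10²¹/6.022×10²³ = 0.006938 mol.
Product formed: 0.273 × 0.006938 = 0.001894 mol.
Rate: 0.001894 mol / (3790 s × 0.00563 L) = 8.9×10⁻⁵ M s⁻¹.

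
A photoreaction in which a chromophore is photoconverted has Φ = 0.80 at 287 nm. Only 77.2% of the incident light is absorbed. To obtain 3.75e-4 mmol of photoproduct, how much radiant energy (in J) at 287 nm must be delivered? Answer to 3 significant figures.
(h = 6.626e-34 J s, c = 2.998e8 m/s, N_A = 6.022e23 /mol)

0.253 J

Product: 3.75e-4 mmol = 3.75e-7 mol.
Photons that must be absorbed: 3.75e-7 / 0.80 = 4.688e-7 mol.
Incident photons needed: 4.688e-7 / 0.772 = 6.073e-7 mol.
Photon energy: hc/λ = 6.922e-19 J; per mole, 4.168e5 J mol⁻¹.
Energy required: 6.073e-7 × 4.168e5 = 0.253 J.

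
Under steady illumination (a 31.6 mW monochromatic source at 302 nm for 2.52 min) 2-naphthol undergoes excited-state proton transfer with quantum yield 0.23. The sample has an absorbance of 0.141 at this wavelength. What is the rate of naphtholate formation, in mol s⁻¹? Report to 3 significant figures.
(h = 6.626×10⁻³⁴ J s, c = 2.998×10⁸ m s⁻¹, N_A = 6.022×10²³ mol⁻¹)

Photon energy at 302 nm: hc/λ = (6.626×10⁻³⁴)(2.998×10⁸)/(302×10⁻⁹) = 6.578×10⁻¹⁹ J.
Energy delivered: (31.6 mW)(151.2 s) = 4.778 J.
Photons incident: 4.778 / 6.578×10⁻¹⁹ = 7.264×10¹⁸, i.e. 7.264×10¹⁸/6.022×10²³ = 1.206×10⁻⁵ mol.
Fraction absorbed: 1 − 10^(−0.141) = 0.2772.
Photons absorbed: 0.2772 × 1.206×10⁻⁵ = 3.343×10⁻⁶ mol.
Product formed: 0.23 × 3.343×10⁻⁶ = 7.689×10⁻⁷ mol.
Rate: 7.689×10⁻⁷ / 151.2 s = 5.09×10⁻⁹ mol s⁻¹.

5.09×10⁻⁹ mol s⁻¹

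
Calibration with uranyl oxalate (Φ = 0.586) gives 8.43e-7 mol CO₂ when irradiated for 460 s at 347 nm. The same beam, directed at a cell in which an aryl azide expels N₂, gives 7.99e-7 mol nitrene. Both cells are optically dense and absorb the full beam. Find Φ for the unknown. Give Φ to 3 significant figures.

Φ = 0.555

Photons absorbed by the actinometer: 8.43e-7 / 0.586 = 1.439e-6 mol.
Φ(unknown) = 7.99e-7 / 1.439e-6 = 0.555.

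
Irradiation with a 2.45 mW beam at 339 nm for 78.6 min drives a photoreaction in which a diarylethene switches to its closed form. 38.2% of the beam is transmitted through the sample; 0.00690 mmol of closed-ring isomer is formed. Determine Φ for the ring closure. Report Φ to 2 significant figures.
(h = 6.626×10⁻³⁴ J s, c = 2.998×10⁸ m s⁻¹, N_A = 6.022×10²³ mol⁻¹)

Product: 0.00690 mmol = 6.90×10⁻⁶ mol.
Photon energy at 339 nm: hc/λ = (6.626×10⁻³⁴)(2.998×10⁸)/(339×10⁻⁹) = 5.860×10⁻¹⁹ J.
Energy delivered: (2.45 mW)(4716 s) = 11.55 J.
Photons incident: 11.55 / 5.860×10⁻¹⁹ = 1.971×10¹⁹, i.e. 1.971×10¹⁹/6.022×10²³ = 3.273×10⁻⁵ mol.
Fraction absorbed: 1 − 38.2/100 = 0.6180.
Photons absorbed: 0.6180 × 3.273×10⁻⁵ = 2.023×10⁻⁵ mol.
Φ = 6.90×10⁻⁶ mol / 2.023×10⁻⁵ mol photons = 0.34.

Φ = 0.34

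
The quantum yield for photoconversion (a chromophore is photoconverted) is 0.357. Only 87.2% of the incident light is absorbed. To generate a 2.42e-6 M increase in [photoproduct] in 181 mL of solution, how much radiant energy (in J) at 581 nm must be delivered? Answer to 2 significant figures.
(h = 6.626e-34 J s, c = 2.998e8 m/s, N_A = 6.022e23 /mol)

Product: (2.42e-6 M)(0.181 L) = 4.380e-7 mol.
Photons that must be absorbed: 4.380e-7 / 0.357 = 1.227e-6 mol.
Incident photons needed: 1.227e-6 / 0.872 = 1.407e-6 mol.
Photon energy: hc/λ = 3.419e-19 J; per mole, 2.059e5 J mol⁻¹.
Energy required: 1.407e-6 × 2.059e5 = 0.29 J.

0.29 J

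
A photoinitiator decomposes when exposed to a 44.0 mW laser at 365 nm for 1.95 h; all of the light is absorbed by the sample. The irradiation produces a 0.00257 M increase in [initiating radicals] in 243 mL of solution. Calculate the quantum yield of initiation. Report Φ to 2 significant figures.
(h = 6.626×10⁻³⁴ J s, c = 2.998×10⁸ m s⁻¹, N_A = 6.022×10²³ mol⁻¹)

Product: (0.00257 M)(0.243 L) = 6.245×10⁻⁴ mol.
Photon energy at 365 nm: hc/λ = (6.626×10⁻³⁴)(2.998×10⁸)/(365×10⁻⁹) = 5.442×10⁻¹⁹ J.
Energy delivered: (44.0 mW)(7020 s) = 308.9 J.
Photons incident: 308.9 / 5.442×10⁻¹⁹ = 5.676×10²⁰, i.e. 5.676×10²⁰/6.022×10²³ = 9.425×10⁻⁴ mol.
Φ = 6.245×10⁻⁴ mol / 9.425×10⁻⁴ mol photons = 0.66.

Φ = 0.66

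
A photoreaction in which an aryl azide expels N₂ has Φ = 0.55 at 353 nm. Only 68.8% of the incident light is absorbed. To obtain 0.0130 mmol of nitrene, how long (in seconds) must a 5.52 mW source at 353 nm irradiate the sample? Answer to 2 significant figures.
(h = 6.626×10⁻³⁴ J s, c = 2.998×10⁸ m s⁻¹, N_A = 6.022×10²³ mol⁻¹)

t ≈ 2100 s

Product: 0.0130 mmol = 1.30×10⁻⁵ mol.
Photons that must be absorbed: 1.30×10⁻⁵ / 0.55 = 2.364×10⁻⁵ mol.
Incident photons needed: 2.364×10⁻⁵ / 0.688 = 3.436×10⁻⁵ mol.
Photon energy: hc/λ = 5.627×10⁻¹⁹ J; per mole, 3.389×10⁵ J mol⁻¹.
Energy required: 3.436×10⁻⁵ × 3.389×10⁵ = 11.64 J.
Time: 11.64 J / 0.00552 W = 2100 s.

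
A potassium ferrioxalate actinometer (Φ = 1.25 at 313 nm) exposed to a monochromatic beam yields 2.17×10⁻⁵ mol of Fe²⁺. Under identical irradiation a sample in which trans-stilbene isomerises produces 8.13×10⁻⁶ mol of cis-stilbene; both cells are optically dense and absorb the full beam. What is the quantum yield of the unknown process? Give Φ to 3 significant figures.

Φ = 0.468

Photons absorbed by the actinometer: 2.17×10⁻⁵ / 1.25 = 1.736×10⁻⁵ mol.
Φ(unknown) = 8.13×10⁻⁶ / 1.736×10⁻⁵ = 0.468.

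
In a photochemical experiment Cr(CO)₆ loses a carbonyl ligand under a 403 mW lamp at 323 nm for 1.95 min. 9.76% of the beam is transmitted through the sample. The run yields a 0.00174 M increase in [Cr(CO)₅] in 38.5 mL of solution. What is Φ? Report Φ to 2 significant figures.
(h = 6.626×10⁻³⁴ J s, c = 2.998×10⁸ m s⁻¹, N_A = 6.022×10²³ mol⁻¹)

Product: (0.00174 M)(0.0385 L) = 6.699×10⁻⁵ mol.
Photon energy at 323 nm: hc/λ = (6.626×10⁻³⁴)(2.998×10⁸)/(323×10⁻⁹) = 6.150×10⁻¹⁹ J.
Energy delivered: (403 mW)(117 s) = 47.15 J.
Photons incident: 47.15 / 6.150×10⁻¹⁹ = 7.667×10¹⁹, i.e. 7.667×10¹⁹/6.022×10²³ = 1.273×10⁻⁴ mol.
Fraction absorbed: 1 − 9.76/100 = 0.9024.
Photons absorbed: 0.9024 × 1.273×10⁻⁴ = 1.149×10⁻⁴ mol.
Φ = 6.699×10⁻⁵ mol / 1.149×10⁻⁴ mol photons = 0.58.

Φ = 0.58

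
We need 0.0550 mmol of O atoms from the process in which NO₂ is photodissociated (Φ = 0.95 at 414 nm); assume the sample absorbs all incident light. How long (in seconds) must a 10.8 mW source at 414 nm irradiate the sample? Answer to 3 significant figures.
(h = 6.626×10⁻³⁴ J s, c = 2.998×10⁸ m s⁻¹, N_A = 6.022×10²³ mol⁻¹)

Product: 0.0550 mmol = 5.50×10⁻⁵ mol.
Photons that must be absorbed: 5.50×10⁻⁵ / 0.95 = 5.789×10⁻⁵ mol.
Photon energy: hc/λ = 4.798×10⁻¹⁹ J; per mole, 2.889×10⁵ J mol⁻¹.
Energy required: 5.789×10⁻⁵ × 2.889×10⁵ = 16.72 J.
Time: 16.72 J / 0.0108 W = 1550 s.

t ≈ 1550 s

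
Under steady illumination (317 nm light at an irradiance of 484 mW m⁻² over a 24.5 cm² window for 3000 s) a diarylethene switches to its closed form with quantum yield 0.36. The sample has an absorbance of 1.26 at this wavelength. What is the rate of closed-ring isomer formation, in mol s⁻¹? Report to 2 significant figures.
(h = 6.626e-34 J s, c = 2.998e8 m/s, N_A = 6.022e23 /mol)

Photon energy at 317 nm: hc/λ = (6.626e-34)(2.998e8)/(317e-9) = 6.266e-19 J.
Energy delivered: (484 mW m⁻²)(24.5e-4 m²)(3000 s) = 3.557 J.
Photons incident: 3.557 / 6.266e-19 = 5.677e18, i.e. 5.677e18/6.022e23 = 9.427e-6 mol.
Fraction absorbed: 1 − 10^(−1.26) = 0.9450.
Photons absorbed: 0.9450 × 9.427e-6 = 8.909e-6 mol.
Product formed: 0.36 × 8.909e-6 = 3.207e-6 mol.
Rate: 3.207e-6 / 3000 s = 1.1e-9 mol s⁻¹.

1.1e-9 mol s⁻¹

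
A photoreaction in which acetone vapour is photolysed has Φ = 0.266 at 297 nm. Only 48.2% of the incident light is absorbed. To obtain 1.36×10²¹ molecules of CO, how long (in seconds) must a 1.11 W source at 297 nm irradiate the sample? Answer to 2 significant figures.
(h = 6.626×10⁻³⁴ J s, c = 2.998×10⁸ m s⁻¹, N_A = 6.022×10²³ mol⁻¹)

Product: 1.36×10²¹ / 6.022×10²³ = 0.002258 mol.
Photons that must be absorbed: 0.002258 / 0.266 = 0.008489 mol.
Incident photons needed: 0.008489 / 0.482 = 0.01761 mol.
Photon energy: hc/λ = 6.688×10⁻¹⁹ J; per mole, 4.028×10⁵ J mol⁻¹.
Energy required: 0.01761 × 4.028×10⁵ = 7093 J.
Time: 7093 J / 1.11 W = 6400 s.

t ≈ 6400 s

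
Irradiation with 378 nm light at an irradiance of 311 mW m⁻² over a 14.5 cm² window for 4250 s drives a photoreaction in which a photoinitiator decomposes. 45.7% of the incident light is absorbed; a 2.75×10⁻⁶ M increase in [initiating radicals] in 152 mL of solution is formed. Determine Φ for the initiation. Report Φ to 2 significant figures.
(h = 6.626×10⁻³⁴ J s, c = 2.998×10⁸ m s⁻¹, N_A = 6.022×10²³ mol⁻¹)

Product: (2.75×10⁻⁶ M)(0.152 L) = 4.180×10⁻⁷ mol.
Photon energy at 378 nm: hc/λ = (6.626×10⁻³⁴)(2.998×10⁸)/(378×10⁻⁹) = 5.255×10⁻¹⁹ J.
Energy delivered: (311 mW m⁻²)(14.5×10⁻⁴ m²)(4250 s) = 1.917 J.
Photons incident: 1.917 / 5.255×10⁻¹⁹ = 3.648×10¹⁸, i.e. 3.648×10¹⁸/6.022×10²³ = 6.058×10⁻⁶ mol.
Photons absorbed: 0.457 × 6.058×10⁻⁶ = 2.769×10⁻⁶ mol.
Φ = 4.180×10⁻⁷ mol / 2.769×10⁻⁶ mol photons = 0.15.

Φ = 0.15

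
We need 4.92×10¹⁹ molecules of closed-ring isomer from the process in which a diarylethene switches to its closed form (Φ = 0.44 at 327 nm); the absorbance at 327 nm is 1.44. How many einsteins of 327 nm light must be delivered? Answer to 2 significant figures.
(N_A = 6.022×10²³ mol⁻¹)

Product: 4.92×10¹⁹ / 6.022×10²³ = 8.170×10⁻⁵ mol.
Photons that must be absorbed: 8.170×10⁻⁵ / 0.44 = 1.857×10⁻⁴ mol.
Fraction absorbed: 1 − 10^(−1.44) = 0.9637.
Incident photons needed: 1.857×10⁻⁴ / 0.9637 = 1.927×10⁻⁴ mol.

1.9×10⁻⁴ einstein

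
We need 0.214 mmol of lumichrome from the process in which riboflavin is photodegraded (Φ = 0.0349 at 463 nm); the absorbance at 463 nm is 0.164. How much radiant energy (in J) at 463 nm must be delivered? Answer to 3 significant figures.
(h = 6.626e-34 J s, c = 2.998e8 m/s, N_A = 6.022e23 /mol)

5040 J

Product: 0.214 mmol = 2.14e-4 mol.
Photons that must be absorbed: 2.14e-4 / 0.0349 = 0.006132 mol.
Fraction absorbed: 1 − 10^(−0.164) = 0.3145.
Incident photons needed: 0.006132 / 0.3145 = 0.01950 mol.
Photon energy: hc/λ = 4.290e-19 J; per mole, 2.583e5 J mol⁻¹.
Energy required: 0.01950 × 2.583e5 = 5040 J.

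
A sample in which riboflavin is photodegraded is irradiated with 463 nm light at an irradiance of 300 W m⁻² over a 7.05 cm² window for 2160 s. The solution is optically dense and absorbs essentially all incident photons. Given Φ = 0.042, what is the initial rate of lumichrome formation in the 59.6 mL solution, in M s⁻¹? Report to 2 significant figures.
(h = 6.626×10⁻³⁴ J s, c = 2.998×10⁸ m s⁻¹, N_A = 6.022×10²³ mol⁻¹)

5.8×10⁻⁷ M s⁻¹

Photon energy at 463 nm: hc/λ = (6.626×10⁻³⁴)(2.998×10⁸)/(463×10⁻⁹) = 4.290×10⁻¹⁹ J.
Energy delivered: (300 W m⁻²)(7.05×10⁻⁴ m²)(2160 s) = 456.8 J.
Photons incident: 456.8 / 4.290×10⁻¹⁹ = 1.065×10²¹, i.e. 1.065×10²¹/6.022×10²³ = 0.001769 mol.
Product formed: 0.042 × 0.001769 = 7.430×10⁻⁵ mol.
Rate: 7.430×10⁻⁵ mol / (2160 s × 0.0596 L) = 5.8×10⁻⁷ M s⁻¹.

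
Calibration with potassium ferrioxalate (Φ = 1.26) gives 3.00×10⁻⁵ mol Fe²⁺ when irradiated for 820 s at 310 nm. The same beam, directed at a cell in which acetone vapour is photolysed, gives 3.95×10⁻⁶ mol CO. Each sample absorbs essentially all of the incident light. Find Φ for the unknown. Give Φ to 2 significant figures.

Φ = 0.17

Photons absorbed by the actinometer: 3.00×10⁻⁵ / 1.26 = 2.381×10⁻⁵ mol.
Φ(unknown) = 3.95×10⁻⁶ / 2.381×10⁻⁵ = 0.17.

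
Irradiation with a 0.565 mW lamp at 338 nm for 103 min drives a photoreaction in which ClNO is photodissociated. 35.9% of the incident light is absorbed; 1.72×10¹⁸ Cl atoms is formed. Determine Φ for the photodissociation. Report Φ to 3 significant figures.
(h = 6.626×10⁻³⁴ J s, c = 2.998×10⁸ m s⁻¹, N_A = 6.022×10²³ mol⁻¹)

Product: 1.72×10¹⁸ / 6.022×10²³ = 2.856×10⁻⁶ mol.
Photon energy at 338 nm: hc/λ = (6.626×10⁻³⁴)(2.998×10⁸)/(338×10⁻⁹) = 5.877×10⁻¹⁹ J.
Energy delivered: (0.565 mW)(6180 s) = 3.492 J.
Photons incident: 3.492 / 5.877×10⁻¹⁹ = 5.942×10¹⁸, i.e. 5.942×10¹⁸/6.022×10²³ = 9.867×10⁻⁶ mol.
Photons absorbed: 0.359 × 9.867×10⁻⁶ = 3.542×10⁻⁶ mol.
Φ = 2.856×10⁻⁶ mol / 3.542×10⁻⁶ mol photons = 0.806.

Φ = 0.806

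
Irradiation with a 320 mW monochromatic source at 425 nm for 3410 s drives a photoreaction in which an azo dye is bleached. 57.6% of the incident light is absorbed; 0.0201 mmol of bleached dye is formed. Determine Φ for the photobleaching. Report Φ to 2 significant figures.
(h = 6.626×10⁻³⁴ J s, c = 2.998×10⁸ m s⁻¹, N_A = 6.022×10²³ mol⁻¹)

Φ = 0.0090

Product: 0.0201 mmol = 2.01×10⁻⁵ mol.
Photon energy at 425 nm: hc/λ = (6.626×10⁻³⁴)(2.998×10⁸)/(425×10⁻⁹) = 4.674×10⁻¹⁹ J.
Energy delivered: (320 mW)(3410 s) = 1091 J.
Photons incident: 1091 / 4.674×10⁻¹⁹ = 2.334×10²¹, i.e. 2.334×10²¹/6.022×10²³ = 0.003876 mol.
Photons absorbed: 0.576 × 0.003876 = 0.002233 mol.
Φ = 2.01×10⁻⁵ mol / 0.002233 mol photons = 0.0090.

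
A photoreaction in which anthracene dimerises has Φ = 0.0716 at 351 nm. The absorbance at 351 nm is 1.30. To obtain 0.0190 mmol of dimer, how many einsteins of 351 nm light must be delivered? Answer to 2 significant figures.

Product: 0.0190 mmol = 1.90×10⁻⁵ mol.
Photons that must be absorbed: 1.90×10⁻⁵ / 0.0716 = 2.654×10⁻⁴ mol.
Fraction absorbed: 1 − 10^(−1.30) = 0.9499.
Incident photons needed: 2.654×10⁻⁴ / 0.9499 = 2.794×10⁻⁴ mol.

2.8×10⁻⁴ einstein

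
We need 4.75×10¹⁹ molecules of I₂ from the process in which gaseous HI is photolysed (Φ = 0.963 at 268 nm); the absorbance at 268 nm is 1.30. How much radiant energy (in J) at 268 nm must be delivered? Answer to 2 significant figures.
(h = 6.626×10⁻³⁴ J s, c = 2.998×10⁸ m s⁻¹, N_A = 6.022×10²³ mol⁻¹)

38 J

Product: 4.75×10¹⁹ / 6.022×10²³ = 7.888×10⁻⁵ mol.
Photons that must be absorbed: 7.888×10⁻⁵ / 0.963 = 8.191×10⁻⁵ mol.
Fraction absorbed: 1 − 10^(−1.30) = 0.9499.
Incident photons needed: 8.191×10⁻⁵ / 0.9499 = 8.623×10⁻⁵ mol.
Photon energy: hc/λ = 7.412×10⁻¹⁹ J; per mole, 4.464×10⁵ J mol⁻¹.
Energy required: 8.623×10⁻⁵ × 4.464×10⁵ = 38 J.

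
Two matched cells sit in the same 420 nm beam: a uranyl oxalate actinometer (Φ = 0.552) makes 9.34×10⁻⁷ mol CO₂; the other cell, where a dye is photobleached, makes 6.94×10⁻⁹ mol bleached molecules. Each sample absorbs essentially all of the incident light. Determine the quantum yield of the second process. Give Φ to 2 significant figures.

Photons absorbed by the actinometer: 9.34×10⁻⁷ / 0.552 = 1.692×10⁻⁶ mol.
Φ(unknown) = 6.94×10⁻⁹ / 1.692×10⁻⁶ = 0.0041.

Φ = 0.0041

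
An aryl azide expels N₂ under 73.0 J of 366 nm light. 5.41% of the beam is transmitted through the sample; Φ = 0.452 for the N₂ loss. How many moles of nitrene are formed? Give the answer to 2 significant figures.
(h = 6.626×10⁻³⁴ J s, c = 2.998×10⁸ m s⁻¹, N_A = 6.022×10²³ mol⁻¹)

Photon energy at 366 nm: hc/λ = (6.626×10⁻³⁴)(2.998×10⁸)/(366×10⁻⁹) = 5.428×10⁻¹⁹ J.
Photons incident: 73.0 / 5.428×10⁻¹⁹ = 1.345×10²⁰, i.e. 1.345×10²⁰/6.022×10²³ = 2.233×10⁻⁴ mol.
Fraction absorbed: 1 − 5.41/100 = 0.9459.
Photons absorbed: 0.9459 × 2.233×10⁻⁴ = 2.112×10⁻⁴ mol.
Product: Φ × n_abs = 0.452 × 2.112×10⁻⁴ = 9.546×10⁻⁵ mol.

9.5×10⁻⁵ mol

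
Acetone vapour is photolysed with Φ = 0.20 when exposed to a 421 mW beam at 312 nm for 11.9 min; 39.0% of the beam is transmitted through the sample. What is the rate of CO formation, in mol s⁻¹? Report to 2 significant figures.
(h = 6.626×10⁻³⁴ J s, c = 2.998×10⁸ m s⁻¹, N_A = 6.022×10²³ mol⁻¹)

Photon energy at 312 nm: hc/λ = (6.626×10⁻³⁴)(2.998×10⁸)/(312×10⁻⁹) = 6.367×10⁻¹⁹ J.
Energy delivered: (421 mW)(714 s) = 300.6 J.
Photons incident: 300.6 / 6.367×10⁻¹⁹ = 4.721×10²⁰, i.e. 4.721×10²⁰/6.022×10²³ = 7.840×10⁻⁴ mol.
Fraction absorbed: 1 − 39.0/100 = 0.6100.
Photons absorbed: 0.6100 × 7.840×10⁻⁴ = 4.782×10⁻⁴ mol.
Product formed: 0.20 × 4.782×10⁻⁴ = 9.564×10⁻⁵ mol.
Rate: 9.564×10⁻⁵ / 714 s = 1.3×10⁻⁷ mol s⁻¹.

1.3×10⁻⁷ mol s⁻¹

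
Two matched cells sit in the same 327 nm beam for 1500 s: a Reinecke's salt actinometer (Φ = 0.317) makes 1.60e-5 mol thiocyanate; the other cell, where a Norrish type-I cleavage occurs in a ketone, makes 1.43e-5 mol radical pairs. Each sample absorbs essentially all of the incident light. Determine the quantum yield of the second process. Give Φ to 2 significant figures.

Photons absorbed by the actinometer: 1.60e-5 / 0.317 = 5.047e-5 mol.
Φ(unknown) = 1.43e-5 / 5.047e-5 = 0.28.

Φ = 0.28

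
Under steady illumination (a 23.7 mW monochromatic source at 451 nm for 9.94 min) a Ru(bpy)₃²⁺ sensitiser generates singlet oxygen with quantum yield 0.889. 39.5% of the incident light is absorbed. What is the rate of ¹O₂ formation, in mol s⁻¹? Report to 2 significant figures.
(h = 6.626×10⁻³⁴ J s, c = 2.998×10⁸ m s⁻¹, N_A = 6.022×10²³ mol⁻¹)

3.1×10⁻⁸ mol s⁻¹

Photon energy at 451 nm: hc/λ = (6.626×10⁻³⁴)(2.998×10⁸)/(451×10⁻⁹) = 4.405×10⁻¹⁹ J.
Energy delivered: (23.7 mW)(596.4 s) = 14.13 J.
Photons incident: 14.13 / 4.405×10⁻¹⁹ = 3.208×10¹⁹, i.e. 3.208×10¹⁹/6.022×10²³ = 5.327×10⁻⁵ mol.
Photons absorbed: 0.395 × 5.327×10⁻⁵ = 2.104×10⁻⁵ mol.
Product formed: 0.889 × 2.104×10⁻⁵ = 1.870×10⁻⁵ mol.
Rate: 1.870×10⁻⁵ / 596.4 s = 3.1×10⁻⁸ mol s⁻¹.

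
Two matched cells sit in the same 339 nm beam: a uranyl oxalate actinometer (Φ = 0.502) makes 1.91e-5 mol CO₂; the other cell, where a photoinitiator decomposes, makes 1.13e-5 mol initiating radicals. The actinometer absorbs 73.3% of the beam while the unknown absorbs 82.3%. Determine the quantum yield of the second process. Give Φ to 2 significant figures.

Photons absorbed by the actinometer: 1.91e-5 / 0.502 = 3.805e-5 mol.
Incident flux: 3.805e-5 / 0.733 = 5.191e-5 einstein.
Absorbed by unknown: 0.823 × 5.191e-5 = 4.272e-5 mol.
Φ(unknown) = 1.13e-5 / 4.272e-5 = 0.26.

Φ = 0.26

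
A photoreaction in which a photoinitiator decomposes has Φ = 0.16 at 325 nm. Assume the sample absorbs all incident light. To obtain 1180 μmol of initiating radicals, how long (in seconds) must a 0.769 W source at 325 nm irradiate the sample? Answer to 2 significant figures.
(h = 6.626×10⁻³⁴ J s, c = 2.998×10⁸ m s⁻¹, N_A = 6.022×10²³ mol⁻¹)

Product: 1180 μmol = 0.00118 mol.
Photons that must be absorbed: 0.00118 / 0.16 = 0.007375 mol.
Photon energy: hc/λ = 6.112×10⁻¹⁹ J; per mole, 3.681×10⁵ J mol⁻¹.
Energy required: 0.007375 × 3.681×10⁵ = 2715 J.
Time: 2715 J / 0.769 W = 3500 s.

t ≈ 3500 s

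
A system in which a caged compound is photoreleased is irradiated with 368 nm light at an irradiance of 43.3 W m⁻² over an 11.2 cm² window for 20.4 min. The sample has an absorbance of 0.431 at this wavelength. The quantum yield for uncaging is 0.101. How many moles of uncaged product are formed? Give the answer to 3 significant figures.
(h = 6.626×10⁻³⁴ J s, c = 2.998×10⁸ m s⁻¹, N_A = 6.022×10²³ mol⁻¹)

1.16×10⁻⁵ mol

Photon energy at 368 nm: hc/λ = (6.626×10⁻³⁴)(2.998×10⁸)/(368×10⁻⁹) = 5.398×10⁻¹⁹ J.
Energy delivered: (43.3 W m⁻²)(11.2×10⁻⁴ m²)(1224 s) = 59.36 J.
Photons incident: 59.36 / 5.398×10⁻¹⁹ = 1.100×10²⁰, i.e. 1.100×10²⁰/6.022×10²³ = 1.827×10⁻⁴ mol.
Fraction absorbed: 1 − 10^(−0.431) = 0.6293.
Photons absorbed: 0.6293 × 1.827×10⁻⁴ = 1.150×10⁻⁴ mol.
Product: Φ × n_abs = 0.101 × 1.150×10⁻⁴ = 1.162×10⁻⁵ mol.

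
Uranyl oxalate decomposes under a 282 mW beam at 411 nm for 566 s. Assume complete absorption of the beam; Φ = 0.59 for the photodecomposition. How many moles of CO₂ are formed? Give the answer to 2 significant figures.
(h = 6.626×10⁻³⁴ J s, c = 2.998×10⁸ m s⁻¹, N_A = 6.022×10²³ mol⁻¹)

3.2×10⁻⁴ mol

Photon energy at 411 nm: hc/λ = (6.626×10⁻³⁴)(2.998×10⁸)/(411×10⁻⁹) = 4.833×10⁻¹⁹ J.
Energy delivered: (282 mW)(566 s) = 159.6 J.
Photons incident: 159.6 / 4.833×10⁻¹⁹ = 3.302×10²⁰, i.e. 3.302×10²⁰/6.022×10²³ = 5.483×10⁻⁴ mol.
Product: Φ × n_abs = 0.59 × 5.483×10⁻⁴ = 3.235×10⁻⁴ mol.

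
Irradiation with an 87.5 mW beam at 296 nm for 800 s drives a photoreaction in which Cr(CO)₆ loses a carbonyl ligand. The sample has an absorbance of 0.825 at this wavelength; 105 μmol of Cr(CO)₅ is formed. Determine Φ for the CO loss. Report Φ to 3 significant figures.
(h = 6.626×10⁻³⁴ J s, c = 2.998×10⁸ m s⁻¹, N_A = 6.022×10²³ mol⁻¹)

Product: 105 μmol = 1.05×10⁻⁴ mol.
Photon energy at 296 nm: hc/λ = (6.626×10⁻³⁴)(2.998×10⁸)/(296×10⁻⁹) = 6.711×10⁻¹⁹ J.
Energy delivered: (87.5 mW)(800 s) = 70.00 J.
Photons incident: 70.00 / 6.711×10⁻¹⁹ = 1.043×10²⁰, i.e. 1.043×10²⁰/6.022×10²³ = 1.732×10⁻⁴ mol.
Fraction absorbed: 1 − 10^(−0.825) = 0.8504.
Photons absorbed: 0.8504 × 1.732×10⁻⁴ = 1.473×10⁻⁴ mol.
Φ = 1.05×10⁻⁴ mol / 1.473×10⁻⁴ mol photons = 0.713.

Φ = 0.713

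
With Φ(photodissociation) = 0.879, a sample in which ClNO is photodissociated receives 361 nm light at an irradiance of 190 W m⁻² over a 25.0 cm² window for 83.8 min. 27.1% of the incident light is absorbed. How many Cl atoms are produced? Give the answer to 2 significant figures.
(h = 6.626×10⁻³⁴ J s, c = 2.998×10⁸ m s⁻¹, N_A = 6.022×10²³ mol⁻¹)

Photon energy at 361 nm: hc/λ = (6.626×10⁻³⁴)(2.998×10⁸)/(361×10⁻⁹) = 5.503×10⁻¹⁹ J.
Energy delivered: (190 W m⁻²)(25.0×10⁻⁴ m²)(5028 s) = 2388 J.
Photons incident: 2388 / 5.503×10⁻¹⁹ = 4.339×10²¹, i.e. 4.339×10²¹/6.022×10²³ = 0.007205 mol.
Photons absorbed: 0.271 × 0.007205 = 0.001953 mol.
Product: Φ × n_abs = 0.879 × 0.001953 = 0.001717 mol.
As a count: 0.001717 × 6.022×10²³ = 1.0×10²¹.

1.0×10²¹ atoms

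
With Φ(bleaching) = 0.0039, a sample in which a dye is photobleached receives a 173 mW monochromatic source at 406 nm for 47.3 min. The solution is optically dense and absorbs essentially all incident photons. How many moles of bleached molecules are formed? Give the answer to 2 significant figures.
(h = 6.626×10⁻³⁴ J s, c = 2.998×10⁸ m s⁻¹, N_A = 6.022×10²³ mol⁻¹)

6.5×10⁻⁶ mol

Photon energy at 406 nm: hc/λ = (6.626×10⁻³⁴)(2.998×10⁸)/(406×10⁻⁹) = 4.893×10⁻¹⁹ J.
Energy delivered: (173 mW)(2838 s) = 491.0 J.
Photons incident: 491.0 / 4.893×10⁻¹⁹ = 1.003×10²¹, i.e. 1.003×10²¹/6.022×10²³ = 0.001666 mol.
Product: Φ × n_abs = 0.0039 × 0.001666 = 6.497×10⁻⁶ mol.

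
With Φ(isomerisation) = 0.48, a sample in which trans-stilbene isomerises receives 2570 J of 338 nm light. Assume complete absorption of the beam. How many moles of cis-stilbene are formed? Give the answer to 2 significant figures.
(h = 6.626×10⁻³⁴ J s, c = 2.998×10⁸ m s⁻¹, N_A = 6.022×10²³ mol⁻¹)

0.0035 mol

Photon energy at 338 nm: hc/λ = (6.626×10⁻³⁴)(2.998×10⁸)/(338×10⁻⁹) = 5.877×10⁻¹⁹ J.
Photons incident: 2570 / 5.877×10⁻¹⁹ = 4.373×10²¹, i.e. 4.373×10²¹/6.022×10²³ = 0.007262 mol.
Product: Φ × n_abs = 0.48 × 0.007262 = 0.003486 mol.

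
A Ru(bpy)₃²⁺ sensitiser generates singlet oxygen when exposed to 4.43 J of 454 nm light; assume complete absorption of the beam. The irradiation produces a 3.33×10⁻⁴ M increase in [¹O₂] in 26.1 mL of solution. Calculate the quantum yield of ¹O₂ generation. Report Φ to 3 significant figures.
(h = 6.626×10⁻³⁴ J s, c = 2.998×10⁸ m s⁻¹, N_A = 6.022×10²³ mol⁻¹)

Product: (3.33×10⁻⁴ M)(0.0261 L) = 8.691×10⁻⁶ mol.
Photon energy at 454 nm: hc/λ = (6.626×10⁻³⁴)(2.998×10⁸)/(454×10⁻⁹) = 4.375×10⁻¹⁹ J.
Photons incident: 4.43 / 4.375×10⁻¹⁹ = 1.013×10¹⁹, i.e. 1.013×10¹⁹/6.022×10²³ = 1.682×10⁻⁵ mol.
Φ = 8.691×10⁻⁶ mol / 1.682×10⁻⁵ mol photons = 0.517.

Φ = 0.517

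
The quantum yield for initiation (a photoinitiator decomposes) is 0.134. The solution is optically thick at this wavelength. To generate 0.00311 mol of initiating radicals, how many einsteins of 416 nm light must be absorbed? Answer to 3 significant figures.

Photons that must be absorbed: 0.00311 / 0.134 = 0.02321 mol.

0.0232 einstein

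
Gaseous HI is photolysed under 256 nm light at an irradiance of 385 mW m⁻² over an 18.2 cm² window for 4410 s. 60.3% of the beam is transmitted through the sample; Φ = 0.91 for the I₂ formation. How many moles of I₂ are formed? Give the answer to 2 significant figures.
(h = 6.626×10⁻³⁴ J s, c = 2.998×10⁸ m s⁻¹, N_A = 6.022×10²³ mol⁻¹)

2.4×10⁻⁶ mol

Photon energy at 256 nm: hc/λ = (6.626×10⁻³⁴)(2.998×10⁸)/(256×10⁻⁹) = 7.760×10⁻¹⁹ J.
Energy delivered: (385 mW m⁻²)(18.2×10⁻⁴ m²)(4410 s) = 3.090 J.
Photons incident: 3.090 / 7.760×10⁻¹⁹ = 3.982×10¹⁸, i.e. 3.982×10¹⁸/6.022×10²³ = 6.612×10⁻⁶ mol.
Fraction absorbed: 1 − 60.3/100 = 0.3970.
Photons absorbed: 0.3970 × 6.612×10⁻⁶ = 2.625×10⁻⁶ mol.
Product: Φ × n_abs = 0.91 × 2.625×10⁻⁶ = 2.389×10⁻⁶ mol.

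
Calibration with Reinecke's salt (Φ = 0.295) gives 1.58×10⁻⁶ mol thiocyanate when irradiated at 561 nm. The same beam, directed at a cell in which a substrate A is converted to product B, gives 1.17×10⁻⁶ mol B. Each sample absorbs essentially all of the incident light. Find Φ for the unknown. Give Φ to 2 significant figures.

Φ = 0.22

Photons absorbed by the actinometer: 1.58×10⁻⁶ / 0.295 = 5.356×10⁻⁶ mol.
Φ(unknown) = 1.17×10⁻⁶ / 5.356×10⁻⁶ = 0.22.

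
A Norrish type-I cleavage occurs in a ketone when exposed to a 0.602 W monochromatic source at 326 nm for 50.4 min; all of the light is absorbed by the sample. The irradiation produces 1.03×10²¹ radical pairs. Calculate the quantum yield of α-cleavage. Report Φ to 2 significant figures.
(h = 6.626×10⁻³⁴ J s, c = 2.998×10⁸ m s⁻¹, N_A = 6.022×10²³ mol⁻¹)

Product: 1.03×10²¹ / 6.022×10²³ = 0.001710 mol.
Photon energy at 326 nm: hc/λ = (6.626×10⁻³⁴)(2.998×10⁸)/(326×10⁻⁹) = 6.093×10⁻¹⁹ J.
Energy delivered: (0.602 W)(3024 s) = 1820 J.
Photons incident: 1820 / 6.093×10⁻¹⁹ = 2.987×10²¹, i.e. 2.987×10²¹/6.022×10²³ = 0.004960 mol.
Φ = 0.001710 mol / 0.004960 mol photons = 0.34.

Φ = 0.34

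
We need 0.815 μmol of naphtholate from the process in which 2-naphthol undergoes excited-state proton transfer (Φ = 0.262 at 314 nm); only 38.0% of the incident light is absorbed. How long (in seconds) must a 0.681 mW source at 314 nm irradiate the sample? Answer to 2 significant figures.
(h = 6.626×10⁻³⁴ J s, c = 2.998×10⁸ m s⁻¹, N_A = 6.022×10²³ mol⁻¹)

t ≈ 4600 s

Product: 0.815 μmol = 8.15×10⁻⁷ mol.
Photons that must be absorbed: 8.15×10⁻⁷ / 0.262 = 3.111×10⁻⁶ mol.
Incident photons needed: 3.111×10⁻⁶ / 0.380 = 8.187×10⁻⁶ mol.
Photon energy: hc/λ = 6.326×10⁻¹⁹ J; per mole, 3.810×10⁵ J mol⁻¹.
Energy required: 8.187×10⁻⁶ × 3.810×10⁵ = 3.119 J.
Time: 3.119 J / 0.000681 W = 4600 s.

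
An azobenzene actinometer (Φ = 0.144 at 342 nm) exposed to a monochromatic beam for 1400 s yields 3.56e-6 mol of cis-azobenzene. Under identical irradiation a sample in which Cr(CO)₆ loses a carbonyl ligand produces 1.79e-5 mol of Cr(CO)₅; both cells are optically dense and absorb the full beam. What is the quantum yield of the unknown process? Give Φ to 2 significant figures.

Φ = 0.72

Photons absorbed by the actinometer: 3.56e-6 / 0.144 = 2.472e-5 mol.
Φ(unknown) = 1.79e-5 / 2.472e-5 = 0.72.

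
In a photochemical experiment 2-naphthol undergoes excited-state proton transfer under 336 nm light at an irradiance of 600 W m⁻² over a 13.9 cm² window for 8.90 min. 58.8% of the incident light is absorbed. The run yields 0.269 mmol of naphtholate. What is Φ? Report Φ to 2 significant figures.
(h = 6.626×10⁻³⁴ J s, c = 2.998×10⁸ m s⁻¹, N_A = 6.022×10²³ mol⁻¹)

Φ = 0.37

Product: 0.269 mmol = 2.69×10⁻⁴ mol.
Photon energy at 336 nm: hc/λ = (6.626×10⁻³⁴)(2.998×10⁸)/(336×10⁻⁹) = 5.912×10⁻¹⁹ J.
Energy delivered: (600 W m⁻²)(13.9×10⁻⁴ m²)(534 s) = 445.4 J.
Photons incident: 445.4 / 5.912×10⁻¹⁹ = 7.534×10²⁰, i.e. 7.534×10²⁰/6.022×10²³ = 0.001251 mol.
Photons absorbed: 0.588 × 0.001251 = 7.356×10⁻⁴ mol.
Φ = 2.69×10⁻⁴ mol / 7.356×10⁻⁴ mol photons = 0.37.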